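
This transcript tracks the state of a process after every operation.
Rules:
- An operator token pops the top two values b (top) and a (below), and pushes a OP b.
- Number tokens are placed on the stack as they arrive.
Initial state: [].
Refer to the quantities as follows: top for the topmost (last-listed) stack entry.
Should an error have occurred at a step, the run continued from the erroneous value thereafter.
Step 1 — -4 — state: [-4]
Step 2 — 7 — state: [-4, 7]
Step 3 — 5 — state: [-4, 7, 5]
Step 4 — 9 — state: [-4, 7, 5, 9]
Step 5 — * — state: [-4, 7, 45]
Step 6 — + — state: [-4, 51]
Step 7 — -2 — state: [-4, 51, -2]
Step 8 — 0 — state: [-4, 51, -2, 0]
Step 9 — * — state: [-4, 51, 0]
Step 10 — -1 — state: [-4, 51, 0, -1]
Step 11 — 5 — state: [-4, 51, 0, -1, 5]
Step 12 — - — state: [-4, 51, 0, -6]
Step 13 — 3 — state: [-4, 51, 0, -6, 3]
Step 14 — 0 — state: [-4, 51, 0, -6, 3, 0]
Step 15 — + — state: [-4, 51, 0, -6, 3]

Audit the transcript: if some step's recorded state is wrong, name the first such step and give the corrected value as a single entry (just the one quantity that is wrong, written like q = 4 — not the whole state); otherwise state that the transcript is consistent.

Step 1: push -4: top = -4 — confirmed correct.
Step 2: push 7: top = 7 — verified.
Step 3: push 5: top = 5 — same as recorded.
Step 4: push 9: top = 9 — in agreement.
Step 5: 5 * 9 = 45 — matches.
Step 6: 7 + 45 = 52 — first mismatch against the transcript.
Step 6 is the first one off; corrected, top = 52.

step 6, top = 52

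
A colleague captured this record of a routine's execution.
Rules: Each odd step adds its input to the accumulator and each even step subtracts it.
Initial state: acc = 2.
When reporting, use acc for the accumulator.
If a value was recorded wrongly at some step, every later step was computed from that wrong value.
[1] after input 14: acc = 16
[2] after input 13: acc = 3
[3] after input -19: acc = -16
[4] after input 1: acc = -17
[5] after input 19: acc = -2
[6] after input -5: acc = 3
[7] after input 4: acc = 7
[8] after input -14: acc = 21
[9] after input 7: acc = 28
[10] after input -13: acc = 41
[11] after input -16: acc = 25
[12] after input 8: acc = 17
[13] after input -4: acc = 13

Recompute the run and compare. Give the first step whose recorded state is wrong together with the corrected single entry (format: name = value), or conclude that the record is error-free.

step 1: acc = 2 + 14 = 16 -> agrees with the record
step 2: acc = 16 - 13 = 3 -> exactly as logged
step 3: acc = 3 + -19 = -16 -> no discrepancy
step 4: acc = -16 - 1 = -17 -> in agreement
step 5: acc = -17 + 19 = 2 -> a discrepancy with the record
So the first discrepancy is step 5, where the right value is acc = 2.

step 5, acc = 2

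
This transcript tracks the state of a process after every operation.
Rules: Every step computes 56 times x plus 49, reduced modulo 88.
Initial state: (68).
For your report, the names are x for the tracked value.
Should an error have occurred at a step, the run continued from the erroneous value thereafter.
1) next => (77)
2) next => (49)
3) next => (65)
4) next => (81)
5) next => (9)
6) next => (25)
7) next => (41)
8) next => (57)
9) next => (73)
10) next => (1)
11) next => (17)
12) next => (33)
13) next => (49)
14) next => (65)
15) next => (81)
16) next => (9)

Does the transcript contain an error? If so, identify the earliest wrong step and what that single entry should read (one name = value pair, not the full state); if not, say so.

Recomputing the run from the initial state:
step 1: x = 73
step 2: x = 1
step 3: x = 17
step 4: x = 33
step 5: x = 49
step 6: x = 65
step 7: x = 81
step 8: x = 9
step 9: x = 25
step 10: x = 41
step 11: x = 57
step 12: x = 73
step 13: x = 1
step 14: x = 17
step 15: x = 33
step 16: x = 49
The first disagreement with the transcript is at step 1, where the value should be x = 73.

step 1, x = 73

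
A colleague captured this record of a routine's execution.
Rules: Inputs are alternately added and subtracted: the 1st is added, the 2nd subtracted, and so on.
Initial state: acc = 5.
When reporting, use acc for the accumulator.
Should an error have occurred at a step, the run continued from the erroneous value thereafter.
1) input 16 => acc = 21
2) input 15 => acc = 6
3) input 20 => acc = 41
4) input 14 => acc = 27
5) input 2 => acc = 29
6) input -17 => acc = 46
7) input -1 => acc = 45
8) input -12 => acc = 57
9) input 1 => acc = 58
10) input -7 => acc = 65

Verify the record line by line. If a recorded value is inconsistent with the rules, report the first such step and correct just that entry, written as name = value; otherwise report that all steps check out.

step 3, acc = 26

step 1: acc = 5 + 16 = 21 -> exactly as logged
step 2: acc = 21 - 15 = 6 -> agrees with the record
step 3: acc = 6 + 20 = 26 -> the recorded entry deviates here
That makes step 3 the first incorrect line — acc = 26 is what it should show.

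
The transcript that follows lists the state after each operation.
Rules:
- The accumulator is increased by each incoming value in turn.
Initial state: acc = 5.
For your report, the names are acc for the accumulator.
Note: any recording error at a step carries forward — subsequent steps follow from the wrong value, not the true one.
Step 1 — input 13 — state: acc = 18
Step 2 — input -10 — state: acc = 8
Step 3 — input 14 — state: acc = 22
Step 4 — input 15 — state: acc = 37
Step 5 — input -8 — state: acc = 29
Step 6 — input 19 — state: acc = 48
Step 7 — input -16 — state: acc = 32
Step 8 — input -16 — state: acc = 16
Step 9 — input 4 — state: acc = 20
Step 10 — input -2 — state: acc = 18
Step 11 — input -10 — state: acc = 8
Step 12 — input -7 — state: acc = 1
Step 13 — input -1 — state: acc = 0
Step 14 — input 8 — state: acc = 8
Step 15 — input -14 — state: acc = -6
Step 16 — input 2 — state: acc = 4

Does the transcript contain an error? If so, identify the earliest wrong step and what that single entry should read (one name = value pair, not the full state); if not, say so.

step 16, acc = -4

Recomputing the run from the initial state:
step 1: acc = 18
step 2: acc = 8
step 3: acc = 22
step 4: acc = 37
step 5: acc = 29
step 6: acc = 48
step 7: acc = 32
step 8: acc = 16
step 9: acc = 20
step 10: acc = 18
step 11: acc = 8
step 12: acc = 1
step 13: acc = 0
step 14: acc = 8
step 15: acc = -6
step 16: acc = -4
The first disagreement with the transcript is at step 16, where the value should be acc = -4.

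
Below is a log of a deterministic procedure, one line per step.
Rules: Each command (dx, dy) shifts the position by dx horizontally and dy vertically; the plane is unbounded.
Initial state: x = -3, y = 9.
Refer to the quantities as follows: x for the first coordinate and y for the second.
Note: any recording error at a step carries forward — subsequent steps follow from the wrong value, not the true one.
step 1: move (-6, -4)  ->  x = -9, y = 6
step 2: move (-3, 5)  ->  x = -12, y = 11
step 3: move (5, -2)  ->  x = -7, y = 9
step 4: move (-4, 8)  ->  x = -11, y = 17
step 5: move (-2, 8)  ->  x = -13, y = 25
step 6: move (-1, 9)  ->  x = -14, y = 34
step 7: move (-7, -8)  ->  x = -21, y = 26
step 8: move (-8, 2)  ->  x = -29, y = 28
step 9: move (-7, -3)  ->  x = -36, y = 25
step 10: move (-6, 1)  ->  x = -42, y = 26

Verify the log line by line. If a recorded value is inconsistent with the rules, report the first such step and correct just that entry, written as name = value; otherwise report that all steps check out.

Recomputing the run from the initial state:
step 1: x = -9, y = 5
step 2: x = -12, y = 10
step 3: x = -7, y = 8
step 4: x = -11, y = 16
step 5: x = -13, y = 24
step 6: x = -14, y = 33
step 7: x = -21, y = 25
step 8: x = -29, y = 27
step 9: x = -36, y = 24
step 10: x = -42, y = 25
The first disagreement with the log is at step 1, where the value should be y = 5.

step 1, y = 5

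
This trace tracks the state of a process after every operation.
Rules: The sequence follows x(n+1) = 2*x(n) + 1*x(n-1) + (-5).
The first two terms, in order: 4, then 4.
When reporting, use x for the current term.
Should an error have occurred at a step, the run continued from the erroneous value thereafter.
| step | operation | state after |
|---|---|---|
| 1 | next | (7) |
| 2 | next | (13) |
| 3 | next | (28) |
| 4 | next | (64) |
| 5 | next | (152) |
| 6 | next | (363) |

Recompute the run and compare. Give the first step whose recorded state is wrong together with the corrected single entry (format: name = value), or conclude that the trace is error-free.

step 5, x = 151

Recomputing the run from the initial state:
step 1: x = 7
step 2: x = 13
step 3: x = 28
step 4: x = 64
step 5: x = 151
step 6: x = 361
The first disagreement with the trace is at step 5, where the value should be x = 151.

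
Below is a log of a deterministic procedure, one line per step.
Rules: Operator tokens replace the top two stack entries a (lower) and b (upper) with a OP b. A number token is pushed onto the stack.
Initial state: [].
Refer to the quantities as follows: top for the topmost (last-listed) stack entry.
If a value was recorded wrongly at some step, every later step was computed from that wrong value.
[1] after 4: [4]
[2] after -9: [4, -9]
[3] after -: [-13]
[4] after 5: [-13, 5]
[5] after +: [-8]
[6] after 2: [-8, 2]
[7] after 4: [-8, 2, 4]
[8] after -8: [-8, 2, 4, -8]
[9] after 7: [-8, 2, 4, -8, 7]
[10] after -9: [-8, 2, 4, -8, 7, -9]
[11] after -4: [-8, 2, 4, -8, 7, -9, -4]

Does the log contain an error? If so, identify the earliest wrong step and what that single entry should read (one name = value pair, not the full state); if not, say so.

step 3, top = 13

step 1: push 4: top = 4 -> exactly as logged
step 2: push -9: top = -9 -> no discrepancy
step 3: 4 - -9 = 13 -> this is not what the log shows
First deviation found at step 3; the corrected entry is top = 13.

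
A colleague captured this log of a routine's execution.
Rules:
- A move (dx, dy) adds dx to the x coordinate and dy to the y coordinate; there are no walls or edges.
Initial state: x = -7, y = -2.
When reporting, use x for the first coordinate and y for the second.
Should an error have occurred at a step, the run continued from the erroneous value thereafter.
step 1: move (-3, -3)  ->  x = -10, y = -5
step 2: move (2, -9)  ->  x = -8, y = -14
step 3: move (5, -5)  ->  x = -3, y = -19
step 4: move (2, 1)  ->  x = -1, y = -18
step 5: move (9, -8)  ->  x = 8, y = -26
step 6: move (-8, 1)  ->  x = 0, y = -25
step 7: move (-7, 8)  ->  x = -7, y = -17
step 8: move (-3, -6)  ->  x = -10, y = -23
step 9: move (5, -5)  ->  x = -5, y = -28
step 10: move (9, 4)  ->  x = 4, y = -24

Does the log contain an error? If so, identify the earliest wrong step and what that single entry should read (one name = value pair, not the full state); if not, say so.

no error

Recomputing the run from the initial state:
step 1: x = -10, y = -5
step 2: x = -8, y = -14
step 3: x = -3, y = -19
step 4: x = -1, y = -18
step 5: x = 8, y = -26
step 6: x = 0, y = -25
step 7: x = -7, y = -17
step 8: x = -10, y = -23
step 9: x = -5, y = -28
step 10: x = 4, y = -24
This matches the log at every step.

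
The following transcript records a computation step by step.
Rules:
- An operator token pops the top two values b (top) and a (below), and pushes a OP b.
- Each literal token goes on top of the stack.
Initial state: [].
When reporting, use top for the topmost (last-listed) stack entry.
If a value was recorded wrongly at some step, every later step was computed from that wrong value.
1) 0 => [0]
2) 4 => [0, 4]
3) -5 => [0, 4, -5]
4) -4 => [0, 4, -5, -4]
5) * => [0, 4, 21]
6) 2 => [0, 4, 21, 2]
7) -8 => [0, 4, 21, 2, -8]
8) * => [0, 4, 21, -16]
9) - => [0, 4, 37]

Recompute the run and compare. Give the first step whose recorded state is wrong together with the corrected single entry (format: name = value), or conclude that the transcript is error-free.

step 5, top = 20

step 1: push 0: top = 0 -> verified
step 2: push 4: top = 4 -> in agreement
step 3: push -5: top = -5 -> in agreement
step 4: push -4: top = -4 -> matches
step 5: -5 * -4 = 20 -> the transcript has a different value
The audit stops at step 5: the recorded entry is wrong and should be top = 20.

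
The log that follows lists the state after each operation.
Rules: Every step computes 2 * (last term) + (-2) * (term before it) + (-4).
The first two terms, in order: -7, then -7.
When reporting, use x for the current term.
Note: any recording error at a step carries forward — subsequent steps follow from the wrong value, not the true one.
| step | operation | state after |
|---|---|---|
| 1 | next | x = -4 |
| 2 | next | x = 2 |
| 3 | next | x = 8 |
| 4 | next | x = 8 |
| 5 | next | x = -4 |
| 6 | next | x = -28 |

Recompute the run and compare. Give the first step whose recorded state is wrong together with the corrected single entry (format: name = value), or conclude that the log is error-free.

Recomputing the run from the initial state:
step 1: x = -4
step 2: x = 2
step 3: x = 8
step 4: x = 8
step 5: x = -4
step 6: x = -28
This matches the log at every step.

no error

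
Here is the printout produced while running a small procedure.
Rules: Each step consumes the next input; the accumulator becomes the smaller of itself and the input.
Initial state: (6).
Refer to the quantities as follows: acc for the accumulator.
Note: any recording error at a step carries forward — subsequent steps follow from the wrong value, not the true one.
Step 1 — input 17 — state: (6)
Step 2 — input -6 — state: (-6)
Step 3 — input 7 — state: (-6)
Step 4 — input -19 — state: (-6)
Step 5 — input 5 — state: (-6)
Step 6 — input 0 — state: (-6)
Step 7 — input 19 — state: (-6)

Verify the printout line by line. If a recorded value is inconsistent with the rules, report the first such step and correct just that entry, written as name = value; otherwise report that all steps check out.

Recomputing the run from the initial state:
step 1: acc = 6
step 2: acc = -6
step 3: acc = -6
step 4: acc = -19
step 5: acc = -19
step 6: acc = -19
step 7: acc = -19
The first disagreement with the printout is at step 4, where the value should be acc = -19.

step 4, acc = -19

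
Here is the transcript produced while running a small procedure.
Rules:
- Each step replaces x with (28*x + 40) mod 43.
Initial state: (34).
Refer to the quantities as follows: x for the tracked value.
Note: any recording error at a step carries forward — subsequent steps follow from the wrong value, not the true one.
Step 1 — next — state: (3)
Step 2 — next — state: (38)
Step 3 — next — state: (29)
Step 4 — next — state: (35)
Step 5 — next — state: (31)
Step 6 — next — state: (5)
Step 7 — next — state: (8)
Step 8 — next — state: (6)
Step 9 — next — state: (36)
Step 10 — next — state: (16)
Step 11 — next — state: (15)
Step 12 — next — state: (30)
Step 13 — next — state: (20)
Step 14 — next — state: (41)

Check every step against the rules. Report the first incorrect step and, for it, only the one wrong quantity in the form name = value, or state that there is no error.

no error

Recomputing the run from the initial state:
step 1: x = 3
step 2: x = 38
step 3: x = 29
step 4: x = 35
step 5: x = 31
step 6: x = 5
step 7: x = 8
step 8: x = 6
step 9: x = 36
step 10: x = 16
step 11: x = 15
step 12: x = 30
step 13: x = 20
step 14: x = 41
This matches the transcript at every step.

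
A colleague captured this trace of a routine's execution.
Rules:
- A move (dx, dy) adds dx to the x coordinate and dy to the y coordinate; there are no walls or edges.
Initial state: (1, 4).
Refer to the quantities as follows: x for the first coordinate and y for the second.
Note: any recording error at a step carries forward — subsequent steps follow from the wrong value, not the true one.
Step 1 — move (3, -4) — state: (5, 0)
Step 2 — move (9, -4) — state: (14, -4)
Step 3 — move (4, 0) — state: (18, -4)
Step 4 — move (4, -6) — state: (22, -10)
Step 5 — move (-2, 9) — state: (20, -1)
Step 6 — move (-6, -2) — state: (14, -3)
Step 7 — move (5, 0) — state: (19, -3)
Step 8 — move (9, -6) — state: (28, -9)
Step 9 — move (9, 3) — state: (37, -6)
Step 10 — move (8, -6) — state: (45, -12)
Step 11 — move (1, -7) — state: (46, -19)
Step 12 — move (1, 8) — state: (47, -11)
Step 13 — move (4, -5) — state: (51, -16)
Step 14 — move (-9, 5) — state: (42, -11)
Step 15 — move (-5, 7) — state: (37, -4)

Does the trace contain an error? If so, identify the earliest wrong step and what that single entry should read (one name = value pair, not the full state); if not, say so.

step 1, x = 4

Step 1: x = 1 + (3) = 4, y = 4 + (-4) = 0 — first mismatch against the trace.
That makes step 1 the first incorrect line — x = 4 is what it should show.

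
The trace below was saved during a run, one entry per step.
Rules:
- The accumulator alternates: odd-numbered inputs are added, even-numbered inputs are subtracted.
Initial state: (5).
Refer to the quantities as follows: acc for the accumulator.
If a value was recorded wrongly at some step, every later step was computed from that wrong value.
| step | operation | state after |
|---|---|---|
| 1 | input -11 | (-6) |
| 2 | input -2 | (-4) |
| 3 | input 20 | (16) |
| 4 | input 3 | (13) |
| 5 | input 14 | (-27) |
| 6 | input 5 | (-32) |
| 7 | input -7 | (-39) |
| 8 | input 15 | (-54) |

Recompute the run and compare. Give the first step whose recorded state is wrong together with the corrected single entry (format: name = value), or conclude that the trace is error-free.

step 5, acc = 27

Step 1: acc = 5 + -11 = -6 — no discrepancy.
Step 2: acc = -6 - -2 = -4 — checks out.
Step 3: acc = -4 + 20 = 16 — exactly as logged.
Step 4: acc = 16 - 3 = 13 — in agreement.
Step 5: acc = 13 + 14 = 27 — first mismatch against the trace.
The audit stops at step 5: the recorded entry is wrong and should be acc = 27.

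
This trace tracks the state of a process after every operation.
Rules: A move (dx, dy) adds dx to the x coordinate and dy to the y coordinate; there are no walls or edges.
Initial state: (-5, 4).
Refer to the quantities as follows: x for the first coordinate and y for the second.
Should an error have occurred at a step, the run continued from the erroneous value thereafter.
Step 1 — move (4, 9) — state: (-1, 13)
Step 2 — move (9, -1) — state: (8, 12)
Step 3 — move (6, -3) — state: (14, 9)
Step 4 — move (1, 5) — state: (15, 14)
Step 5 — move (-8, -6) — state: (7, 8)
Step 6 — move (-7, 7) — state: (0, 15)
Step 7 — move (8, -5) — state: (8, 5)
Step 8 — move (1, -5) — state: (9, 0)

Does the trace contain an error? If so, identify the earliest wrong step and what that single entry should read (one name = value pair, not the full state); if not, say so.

1. x = -5 + (4) = -1, y = 4 + (9) = 13 (checks out)
2. x = -1 + (9) = 8, y = 13 + (-1) = 12 (confirmed correct)
3. x = 8 + (6) = 14, y = 12 + (-3) = 9 (matches)
4. x = 14 + (1) = 15, y = 9 + (5) = 14 (confirmed correct)
5. x = 15 + (-8) = 7, y = 14 + (-6) = 8 (in agreement)
6. x = 7 + (-7) = 0, y = 8 + (7) = 15 (confirmed correct)
7. x = 0 + (8) = 8, y = 15 + (-5) = 10 (the trace has a different value)
Step 7 is the first one off; corrected, y = 10.

step 7, y = 10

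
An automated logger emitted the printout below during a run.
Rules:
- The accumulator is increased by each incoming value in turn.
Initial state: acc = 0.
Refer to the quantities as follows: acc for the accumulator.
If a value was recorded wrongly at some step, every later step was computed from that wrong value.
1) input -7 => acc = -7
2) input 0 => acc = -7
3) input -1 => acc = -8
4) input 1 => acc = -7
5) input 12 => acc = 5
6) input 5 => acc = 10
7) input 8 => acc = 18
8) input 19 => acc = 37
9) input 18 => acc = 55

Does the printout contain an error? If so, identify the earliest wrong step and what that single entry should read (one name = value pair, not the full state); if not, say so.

no error

Step 1: acc = 0 + -7 = -7 — exactly as logged.
Step 2: acc = -7 + 0 = -7 — exactly as logged.
Step 3: acc = -7 + -1 = -8 — checks out.
Step 4: acc = -8 + 1 = -7 — same as recorded.
Step 5: acc = -7 + 12 = 5 — agrees with the printout.
Step 6: acc = 5 + 5 = 10 — checks out.
Step 7: acc = 10 + 8 = 18 — verified.
Step 8: acc = 18 + 19 = 37 — same as recorded.
Step 9: acc = 37 + 18 = 55 — checks out.
All steps check out; nothing to correct.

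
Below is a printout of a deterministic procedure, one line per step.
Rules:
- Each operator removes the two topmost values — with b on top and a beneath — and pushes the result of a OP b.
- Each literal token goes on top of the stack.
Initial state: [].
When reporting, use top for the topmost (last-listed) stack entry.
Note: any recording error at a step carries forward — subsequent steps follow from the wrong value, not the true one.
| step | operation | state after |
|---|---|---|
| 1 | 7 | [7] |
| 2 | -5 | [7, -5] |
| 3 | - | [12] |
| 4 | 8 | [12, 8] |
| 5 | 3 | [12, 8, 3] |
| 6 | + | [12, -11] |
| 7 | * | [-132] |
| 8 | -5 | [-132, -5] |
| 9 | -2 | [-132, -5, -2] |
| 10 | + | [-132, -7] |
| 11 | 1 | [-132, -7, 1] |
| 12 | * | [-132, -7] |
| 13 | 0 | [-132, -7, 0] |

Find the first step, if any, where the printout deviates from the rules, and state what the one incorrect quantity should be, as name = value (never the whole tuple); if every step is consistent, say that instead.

1. push 7: top = 7 (confirmed correct)
2. push -5: top = -5 (agrees with the printout)
3. 7 - -5 = 12 (exactly as logged)
4. push 8: top = 8 (checks out)
5. push 3: top = 3 (verified)
6. 8 + 3 = 11 (the entry is off here)
That makes step 6 the first incorrect line — top = 11 is what it should show.

step 6, top = 11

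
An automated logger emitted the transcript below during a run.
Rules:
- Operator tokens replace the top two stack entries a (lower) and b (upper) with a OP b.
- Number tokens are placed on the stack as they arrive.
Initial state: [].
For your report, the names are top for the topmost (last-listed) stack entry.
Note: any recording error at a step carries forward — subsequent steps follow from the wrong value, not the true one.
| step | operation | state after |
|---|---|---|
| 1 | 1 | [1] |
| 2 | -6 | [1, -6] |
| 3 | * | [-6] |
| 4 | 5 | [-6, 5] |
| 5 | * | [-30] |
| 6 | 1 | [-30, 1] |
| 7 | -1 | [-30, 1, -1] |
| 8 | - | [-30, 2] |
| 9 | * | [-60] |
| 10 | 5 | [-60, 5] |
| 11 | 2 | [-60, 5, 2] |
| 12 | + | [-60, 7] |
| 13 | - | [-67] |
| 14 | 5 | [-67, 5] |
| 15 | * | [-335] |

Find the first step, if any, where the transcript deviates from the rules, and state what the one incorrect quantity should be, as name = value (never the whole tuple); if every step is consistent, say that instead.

Recomputing the run from the initial state:
step 1: [1]
step 2: [1, -6]
step 3: [-6]
step 4: [-6, 5]
step 5: [-30]
step 6: [-30, 1]
step 7: [-30, 1, -1]
step 8: [-30, 2]
step 9: [-60]
step 10: [-60, 5]
step 11: [-60, 5, 2]
step 12: [-60, 7]
step 13: [-67]
step 14: [-67, 5]
step 15: [-335]
This matches the transcript at every step.

no error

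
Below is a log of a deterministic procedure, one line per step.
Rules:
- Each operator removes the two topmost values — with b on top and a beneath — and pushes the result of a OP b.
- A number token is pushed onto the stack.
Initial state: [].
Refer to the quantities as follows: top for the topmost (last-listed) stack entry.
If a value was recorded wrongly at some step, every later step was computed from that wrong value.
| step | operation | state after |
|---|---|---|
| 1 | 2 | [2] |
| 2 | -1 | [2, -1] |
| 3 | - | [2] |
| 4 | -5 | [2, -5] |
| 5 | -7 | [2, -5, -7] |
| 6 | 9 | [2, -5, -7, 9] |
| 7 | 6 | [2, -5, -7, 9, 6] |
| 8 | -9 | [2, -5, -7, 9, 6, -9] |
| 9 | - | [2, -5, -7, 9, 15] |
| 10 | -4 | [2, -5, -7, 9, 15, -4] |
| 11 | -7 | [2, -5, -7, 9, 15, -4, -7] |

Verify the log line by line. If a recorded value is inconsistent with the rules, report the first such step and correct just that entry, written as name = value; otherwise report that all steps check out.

Step 1: push 2: top = 2 — confirmed correct.
Step 2: push -1: top = -1 — confirmed correct.
Step 3: 2 - -1 = 3 — first mismatch against the log.
Conclusion: step 3 carries the first error; the entry should be top = 3.

step 3, top = 3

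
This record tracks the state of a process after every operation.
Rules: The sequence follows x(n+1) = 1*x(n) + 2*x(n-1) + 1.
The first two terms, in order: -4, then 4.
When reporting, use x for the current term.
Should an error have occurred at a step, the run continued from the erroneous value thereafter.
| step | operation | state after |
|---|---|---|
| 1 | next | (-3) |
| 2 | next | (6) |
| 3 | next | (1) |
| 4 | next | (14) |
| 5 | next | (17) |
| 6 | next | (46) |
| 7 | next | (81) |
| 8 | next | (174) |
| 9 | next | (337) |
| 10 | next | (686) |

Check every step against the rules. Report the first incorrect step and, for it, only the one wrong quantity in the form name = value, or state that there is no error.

Recomputing the run from the initial state:
step 1: x = -3
step 2: x = 6
step 3: x = 1
step 4: x = 14
step 5: x = 17
step 6: x = 46
step 7: x = 81
step 8: x = 174
step 9: x = 337
step 10: x = 686
This matches the record at every step.

no error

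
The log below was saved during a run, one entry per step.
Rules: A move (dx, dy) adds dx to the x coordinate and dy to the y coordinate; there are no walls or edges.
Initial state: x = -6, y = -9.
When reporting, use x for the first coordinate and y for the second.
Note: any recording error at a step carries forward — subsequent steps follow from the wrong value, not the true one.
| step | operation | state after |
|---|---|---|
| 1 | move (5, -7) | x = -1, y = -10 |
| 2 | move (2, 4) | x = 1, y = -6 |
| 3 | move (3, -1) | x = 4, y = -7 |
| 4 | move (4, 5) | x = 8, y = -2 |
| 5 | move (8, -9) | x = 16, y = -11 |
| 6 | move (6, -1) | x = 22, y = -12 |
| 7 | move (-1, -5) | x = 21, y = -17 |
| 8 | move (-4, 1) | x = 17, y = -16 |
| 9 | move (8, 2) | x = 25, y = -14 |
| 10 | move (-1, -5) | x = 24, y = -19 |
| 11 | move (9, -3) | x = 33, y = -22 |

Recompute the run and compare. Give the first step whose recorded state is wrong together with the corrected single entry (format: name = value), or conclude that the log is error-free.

1. x = -6 + (5) = -1, y = -9 + (-7) = -16 (the entry is off here)
The earliest wrong entry is at step 1: it should read y = -16.

step 1, y = -16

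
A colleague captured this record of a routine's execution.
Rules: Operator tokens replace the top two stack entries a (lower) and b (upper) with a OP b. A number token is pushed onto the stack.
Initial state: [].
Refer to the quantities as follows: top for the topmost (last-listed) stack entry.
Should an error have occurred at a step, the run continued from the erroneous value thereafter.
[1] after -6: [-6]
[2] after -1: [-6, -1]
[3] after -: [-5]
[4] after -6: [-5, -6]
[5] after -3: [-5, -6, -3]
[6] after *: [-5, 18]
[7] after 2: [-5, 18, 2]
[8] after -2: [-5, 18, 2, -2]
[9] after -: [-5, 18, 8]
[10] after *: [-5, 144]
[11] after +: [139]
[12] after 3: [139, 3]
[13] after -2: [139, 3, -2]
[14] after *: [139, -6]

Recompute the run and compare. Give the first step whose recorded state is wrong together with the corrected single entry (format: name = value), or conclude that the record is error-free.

step 9, top = 4

step 1: push -6: top = -6 -> confirmed correct
step 2: push -1: top = -1 -> consistent with the record
step 3: -6 - -1 = -5 -> consistent with the record
step 4: push -6: top = -6 -> matches
step 5: push -3: top = -3 -> verified
step 6: -6 * -3 = 18 -> exactly as logged
step 7: push 2: top = 2 -> exactly as logged
step 8: push -2: top = -2 -> no discrepancy
step 9: 2 - -2 = 4 -> this is not what the record shows
Step 9 is the first one off; corrected, top = 4.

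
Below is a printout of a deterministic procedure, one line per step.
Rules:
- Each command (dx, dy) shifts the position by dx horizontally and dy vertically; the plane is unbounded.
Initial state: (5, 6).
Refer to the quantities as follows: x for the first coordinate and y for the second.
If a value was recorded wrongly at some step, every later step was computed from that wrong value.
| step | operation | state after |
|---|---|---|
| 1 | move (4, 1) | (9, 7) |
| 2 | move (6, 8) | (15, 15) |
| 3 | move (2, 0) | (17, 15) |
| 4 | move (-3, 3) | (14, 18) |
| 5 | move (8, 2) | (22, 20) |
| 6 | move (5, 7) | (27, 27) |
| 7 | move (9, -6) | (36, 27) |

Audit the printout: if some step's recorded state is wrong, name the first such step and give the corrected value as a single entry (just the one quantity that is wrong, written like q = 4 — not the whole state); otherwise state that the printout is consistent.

step 7, y = 21

Step 1: x = 5 + (4) = 9, y = 6 + (1) = 7 — checks out.
Step 2: x = 9 + (6) = 15, y = 7 + (8) = 15 — agrees with the printout.
Step 3: x = 15 + (2) = 17, y = 15 + (0) = 15 — confirmed correct.
Step 4: x = 17 + (-3) = 14, y = 15 + (3) = 18 — exactly as logged.
Step 5: x = 14 + (8) = 22, y = 18 + (2) = 20 — verified.
Step 6: x = 22 + (5) = 27, y = 20 + (7) = 27 — same as recorded.
Step 7: x = 27 + (9) = 36, y = 27 + (-6) = 21 — a discrepancy with the printout.
First incorrect step: 7; the correct value is y = 21.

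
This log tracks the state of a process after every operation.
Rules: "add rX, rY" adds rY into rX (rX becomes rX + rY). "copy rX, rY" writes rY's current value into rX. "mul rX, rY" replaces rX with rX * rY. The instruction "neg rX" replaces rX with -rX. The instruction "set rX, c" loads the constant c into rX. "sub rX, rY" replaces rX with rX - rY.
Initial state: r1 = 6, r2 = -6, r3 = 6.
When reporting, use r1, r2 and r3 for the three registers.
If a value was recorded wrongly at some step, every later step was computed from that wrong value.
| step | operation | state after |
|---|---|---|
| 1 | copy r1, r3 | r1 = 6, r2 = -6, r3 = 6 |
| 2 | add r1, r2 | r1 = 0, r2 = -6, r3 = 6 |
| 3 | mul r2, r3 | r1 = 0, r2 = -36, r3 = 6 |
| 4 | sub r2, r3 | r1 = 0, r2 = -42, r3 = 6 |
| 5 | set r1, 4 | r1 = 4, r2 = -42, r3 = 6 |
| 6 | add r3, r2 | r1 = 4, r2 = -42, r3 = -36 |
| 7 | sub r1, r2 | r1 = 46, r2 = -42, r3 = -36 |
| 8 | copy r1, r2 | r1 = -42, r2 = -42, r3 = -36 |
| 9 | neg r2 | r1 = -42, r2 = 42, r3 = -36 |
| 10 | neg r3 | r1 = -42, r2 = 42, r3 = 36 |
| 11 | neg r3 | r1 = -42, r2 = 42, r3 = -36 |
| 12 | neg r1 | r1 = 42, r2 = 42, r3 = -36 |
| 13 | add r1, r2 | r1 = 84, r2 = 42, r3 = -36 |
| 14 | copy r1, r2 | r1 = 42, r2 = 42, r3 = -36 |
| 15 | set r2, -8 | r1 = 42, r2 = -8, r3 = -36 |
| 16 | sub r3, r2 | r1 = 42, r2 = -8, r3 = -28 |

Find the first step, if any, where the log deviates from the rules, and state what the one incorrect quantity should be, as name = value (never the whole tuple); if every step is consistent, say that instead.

no error

Recomputing the run from the initial state:
step 1: r1 = 6, r2 = -6, r3 = 6
step 2: r1 = 0, r2 = -6, r3 = 6
step 3: r1 = 0, r2 = -36, r3 = 6
step 4: r1 = 0, r2 = -42, r3 = 6
step 5: r1 = 4, r2 = -42, r3 = 6
step 6: r1 = 4, r2 = -42, r3 = -36
step 7: r1 = 46, r2 = -42, r3 = -36
step 8: r1 = -42, r2 = -42, r3 = -36
step 9: r1 = -42, r2 = 42, r3 = -36
step 10: r1 = -42, r2 = 42, r3 = 36
step 11: r1 = -42, r2 = 42, r3 = -36
step 12: r1 = 42, r2 = 42, r3 = -36
step 13: r1 = 84, r2 = 42, r3 = -36
step 14: r1 = 42, r2 = 42, r3 = -36
step 15: r1 = 42, r2 = -8, r3 = -36
step 16: r1 = 42, r2 = -8, r3 = -28
This matches the log at every step.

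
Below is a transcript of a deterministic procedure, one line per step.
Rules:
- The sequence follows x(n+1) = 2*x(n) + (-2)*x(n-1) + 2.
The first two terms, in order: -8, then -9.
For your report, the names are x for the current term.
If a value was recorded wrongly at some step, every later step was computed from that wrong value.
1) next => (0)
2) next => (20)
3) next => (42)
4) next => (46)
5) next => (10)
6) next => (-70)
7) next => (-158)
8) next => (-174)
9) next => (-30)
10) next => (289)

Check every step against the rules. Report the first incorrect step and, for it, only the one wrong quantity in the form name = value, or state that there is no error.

Step 1: x = 2*(-9) + (-2)*(-8) + (2) = 0 — consistent with the transcript.
Step 2: x = 2*(0) + (-2)*(-9) + (2) = 20 — in agreement.
Step 3: x = 2*(20) + (-2)*(0) + (2) = 42 — same as recorded.
Step 4: x = 2*(42) + (-2)*(20) + (2) = 46 — no discrepancy.
Step 5: x = 2*(46) + (-2)*(42) + (2) = 10 — matches.
Step 6: x = 2*(10) + (-2)*(46) + (2) = -70 — no discrepancy.
Step 7: x = 2*(-70) + (-2)*(10) + (2) = -158 — same as recorded.
Step 8: x = 2*(-158) + (-2)*(-70) + (2) = -174 — matches.
Step 9: x = 2*(-174) + (-2)*(-158) + (2) = -30 — no discrepancy.
Step 10: x = 2*(-30) + (-2)*(-174) + (2) = 290 — a discrepancy with the transcript.
The earliest wrong entry is at step 10: it should read x = 290.

step 10, x = 290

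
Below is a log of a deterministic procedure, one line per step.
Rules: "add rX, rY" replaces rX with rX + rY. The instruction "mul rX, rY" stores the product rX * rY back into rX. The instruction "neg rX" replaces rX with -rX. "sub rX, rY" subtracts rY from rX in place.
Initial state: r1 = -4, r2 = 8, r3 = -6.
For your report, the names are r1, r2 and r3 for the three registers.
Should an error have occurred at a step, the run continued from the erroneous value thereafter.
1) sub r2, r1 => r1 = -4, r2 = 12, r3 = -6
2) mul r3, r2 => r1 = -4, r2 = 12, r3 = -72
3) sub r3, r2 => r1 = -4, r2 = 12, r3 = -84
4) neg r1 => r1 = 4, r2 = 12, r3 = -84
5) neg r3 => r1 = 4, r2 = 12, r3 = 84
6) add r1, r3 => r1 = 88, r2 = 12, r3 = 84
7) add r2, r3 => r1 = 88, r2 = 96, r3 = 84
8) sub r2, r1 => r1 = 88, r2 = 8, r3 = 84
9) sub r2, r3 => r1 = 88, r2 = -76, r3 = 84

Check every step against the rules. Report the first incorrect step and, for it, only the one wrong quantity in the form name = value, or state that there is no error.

no error

Step 1: r2 = 8 - -4 = 12 — confirmed correct.
Step 2: r3 = -6 * 12 = -72 — consistent with the log.
Step 3: r3 = -72 - 12 = -84 — no discrepancy.
Step 4: r1 = -(-4) = 4 — agrees with the log.
Step 5: r3 = -(-84) = 84 — matches.
Step 6: r1 = 4 + 84 = 88 — no discrepancy.
Step 7: r2 = 12 + 84 = 96 — matches.
Step 8: r2 = 96 - 88 = 8 — matches.
Step 9: r2 = 8 - 84 = -76 — checks out.
All entries verified; no error found.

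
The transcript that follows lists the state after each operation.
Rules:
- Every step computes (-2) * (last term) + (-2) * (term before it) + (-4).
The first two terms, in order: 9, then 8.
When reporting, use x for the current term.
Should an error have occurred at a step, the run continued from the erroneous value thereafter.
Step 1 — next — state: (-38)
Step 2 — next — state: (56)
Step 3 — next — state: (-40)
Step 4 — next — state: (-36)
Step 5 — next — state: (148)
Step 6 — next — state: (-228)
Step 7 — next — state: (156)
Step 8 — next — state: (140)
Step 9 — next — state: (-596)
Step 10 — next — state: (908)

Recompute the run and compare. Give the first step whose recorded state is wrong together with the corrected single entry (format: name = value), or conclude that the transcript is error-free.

no error

Step 1: x = -2*(8) + (-2)*(9) + (-4) = -38 — exactly as logged.
Step 2: x = -2*(-38) + (-2)*(8) + (-4) = 56 — exactly as logged.
Step 3: x = -2*(56) + (-2)*(-38) + (-4) = -40 — confirmed correct.
Step 4: x = -2*(-40) + (-2)*(56) + (-4) = -36 — matches.
Step 5: x = -2*(-36) + (-2)*(-40) + (-4) = 148 — confirmed correct.
Step 6: x = -2*(148) + (-2)*(-36) + (-4) = -228 — checks out.
Step 7: x = -2*(-228) + (-2)*(148) + (-4) = 156 — confirmed correct.
Step 8: x = -2*(156) + (-2)*(-228) + (-4) = 140 — consistent with the transcript.
Step 9: x = -2*(140) + (-2)*(156) + (-4) = -596 — consistent with the transcript.
Step 10: x = -2*(-596) + (-2)*(140) + (-4) = 908 — exactly as logged.
Nothing is out of place; the run is error-free.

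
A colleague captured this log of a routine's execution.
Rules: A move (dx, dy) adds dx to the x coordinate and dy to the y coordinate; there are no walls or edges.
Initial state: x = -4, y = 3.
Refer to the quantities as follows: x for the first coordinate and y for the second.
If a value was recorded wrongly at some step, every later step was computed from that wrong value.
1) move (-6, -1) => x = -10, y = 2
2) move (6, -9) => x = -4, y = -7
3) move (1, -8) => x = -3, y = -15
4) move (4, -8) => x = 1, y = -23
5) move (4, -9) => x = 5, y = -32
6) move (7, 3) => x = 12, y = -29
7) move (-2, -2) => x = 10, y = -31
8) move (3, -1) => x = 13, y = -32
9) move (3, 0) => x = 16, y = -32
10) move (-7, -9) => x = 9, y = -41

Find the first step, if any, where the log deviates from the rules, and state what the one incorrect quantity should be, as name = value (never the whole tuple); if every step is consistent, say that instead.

no error

step 1: x = -4 + (-6) = -10, y = 3 + (-1) = 2 -> no discrepancy
step 2: x = -10 + (6) = -4, y = 2 + (-9) = -7 -> consistent with the log
step 3: x = -4 + (1) = -3, y = -7 + (-8) = -15 -> matches
step 4: x = -3 + (4) = 1, y = -15 + (-8) = -23 -> confirmed correct
step 5: x = 1 + (4) = 5, y = -23 + (-9) = -32 -> verified
step 6: x = 5 + (7) = 12, y = -32 + (3) = -29 -> checks out
step 7: x = 12 + (-2) = 10, y = -29 + (-2) = -31 -> same as recorded
step 8: x = 10 + (3) = 13, y = -31 + (-1) = -32 -> agrees with the log
step 9: x = 13 + (3) = 16, y = -32 + (0) = -32 -> agrees with the log
step 10: x = 16 + (-7) = 9, y = -32 + (-9) = -41 -> consistent with the log
The whole run recomputes cleanly — no discrepancies.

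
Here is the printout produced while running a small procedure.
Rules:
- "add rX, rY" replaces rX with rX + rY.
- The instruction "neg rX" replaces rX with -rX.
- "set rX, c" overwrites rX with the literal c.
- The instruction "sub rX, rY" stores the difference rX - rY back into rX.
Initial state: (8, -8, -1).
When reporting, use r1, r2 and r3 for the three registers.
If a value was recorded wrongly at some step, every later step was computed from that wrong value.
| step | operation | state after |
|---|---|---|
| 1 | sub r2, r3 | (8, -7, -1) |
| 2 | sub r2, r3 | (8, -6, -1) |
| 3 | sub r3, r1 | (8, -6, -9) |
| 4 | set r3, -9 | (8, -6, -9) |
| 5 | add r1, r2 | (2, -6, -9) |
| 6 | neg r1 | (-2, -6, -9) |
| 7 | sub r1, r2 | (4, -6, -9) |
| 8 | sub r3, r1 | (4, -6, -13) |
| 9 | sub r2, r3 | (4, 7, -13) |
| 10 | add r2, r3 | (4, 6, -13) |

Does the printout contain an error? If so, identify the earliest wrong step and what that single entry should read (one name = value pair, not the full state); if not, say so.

step 10, r2 = -6

Step 1: r2 = -8 - -1 = -7 — in agreement.
Step 2: r2 = -7 - -1 = -6 — confirmed correct.
Step 3: r3 = -1 - 8 = -9 — verified.
Step 4: r3 = -9 — consistent with the printout.
Step 5: r1 = 8 + -6 = 2 — consistent with the printout.
Step 6: r1 = -(2) = -2 — in agreement.
Step 7: r1 = -2 - -6 = 4 — no discrepancy.
Step 8: r3 = -9 - 4 = -13 — in agreement.
Step 9: r2 = -6 - -13 = 7 — agrees with the printout.
Step 10: r2 = 7 + -13 = -6 — a discrepancy with the printout.
That makes step 10 the first incorrect line — r2 = -6 is what it should show.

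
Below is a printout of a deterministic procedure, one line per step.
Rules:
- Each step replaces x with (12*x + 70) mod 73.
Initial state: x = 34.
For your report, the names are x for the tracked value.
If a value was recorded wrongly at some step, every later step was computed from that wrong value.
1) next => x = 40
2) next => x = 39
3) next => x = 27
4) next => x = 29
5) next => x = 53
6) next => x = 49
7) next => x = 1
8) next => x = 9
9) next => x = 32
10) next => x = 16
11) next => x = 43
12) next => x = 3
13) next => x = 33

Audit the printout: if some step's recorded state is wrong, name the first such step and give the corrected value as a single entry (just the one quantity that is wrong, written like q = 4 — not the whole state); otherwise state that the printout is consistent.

step 12, x = 2

Step 1: x = (12*34 + 70) mod 73 = 40 — consistent with the printout.
Step 2: x = (12*40 + 70) mod 73 = 39 — in agreement.
Step 3: x = (12*39 + 70) mod 73 = 27 — consistent with the printout.
Step 4: x = (12*27 + 70) mod 73 = 29 — confirmed correct.
Step 5: x = (12*29 + 70) mod 73 = 53 — in agreement.
Step 6: x = (12*53 + 70) mod 73 = 49 — agrees with the printout.
Step 7: x = (12*49 + 70) mod 73 = 1 — exactly as logged.
Step 8: x = (12*1 + 70) mod 73 = 9 — verified.
Step 9: x = (12*9 + 70) mod 73 = 32 — no discrepancy.
Step 10: x = (12*32 + 70) mod 73 = 16 — checks out.
Step 11: x = (12*16 + 70) mod 73 = 43 — matches.
Step 12: x = (12*43 + 70) mod 73 = 2 — the printout disagrees here.
Step 12 is the first one off; corrected, x = 2.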